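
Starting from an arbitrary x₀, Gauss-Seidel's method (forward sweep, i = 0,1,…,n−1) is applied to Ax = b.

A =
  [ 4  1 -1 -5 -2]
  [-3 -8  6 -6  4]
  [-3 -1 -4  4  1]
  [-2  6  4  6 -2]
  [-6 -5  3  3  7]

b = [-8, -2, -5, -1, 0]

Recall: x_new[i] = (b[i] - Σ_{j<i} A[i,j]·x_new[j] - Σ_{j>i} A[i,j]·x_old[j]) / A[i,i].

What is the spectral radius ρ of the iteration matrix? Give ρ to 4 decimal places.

A = D + L + U where D = diag(4, -8, -4, 6, 7).
GS T = -(D+L)⁻¹U: row 0 first, T[0,1] = -(1)/(4) = -0.2500; later rows by forward substitution.
  T[0,:] = [+0.0000 -0.2500 +0.2500 +1.2500 +0.5000]
  T[1,:] = [+0.0000 +0.0938 +0.6562 -1.2188 +0.3125]
  T[2,:] = [+0.0000 +0.1641 -0.3516 +0.3672 -0.2031]
  T[3,:] = [+0.0000 -0.2865 -0.3385 +1.3906 +0.3229]
  T[4,:] = [+0.0000 -0.0949 +0.9788 -0.5525 +0.6004]
moduli |λ_i(T)| = 1.4752, 0.4643, 0.2797, 0.2797, 0.0000.
ρ(T) = max|λ| = 1.4752; 1.4752 > 1 ⇒ diverges.

1.4752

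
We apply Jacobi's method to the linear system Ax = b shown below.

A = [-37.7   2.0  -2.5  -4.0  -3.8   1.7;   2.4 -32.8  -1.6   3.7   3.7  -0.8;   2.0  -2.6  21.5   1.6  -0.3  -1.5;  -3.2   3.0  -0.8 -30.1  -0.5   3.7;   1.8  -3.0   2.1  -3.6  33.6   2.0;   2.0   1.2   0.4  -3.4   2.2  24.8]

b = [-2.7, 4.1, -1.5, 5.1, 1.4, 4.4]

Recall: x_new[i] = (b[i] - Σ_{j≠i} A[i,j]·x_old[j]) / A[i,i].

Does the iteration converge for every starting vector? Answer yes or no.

yes

Diagonal D = diag(-37.7, -32.8, 21.5, -30.1, 33.6, 24.8); L, U strict lower/upper.
T_J = -D⁻¹(L+U): T[4,2] = -(2.1)/(33.6) = -0.0625; T[4,4] = 0.
  T[0,:] = [+0.0000  +0.0531  -0.0663  -0.1061  -0.1008  +0.0451]
  T[1,:] = [+0.0732  +0.0000  -0.0488  +0.1128  +0.1128  -0.0244]
  T[2,:] = [-0.0930  +0.1209  +0.0000  -0.0744  +0.0140  +0.0698]
  T[3,:] = [-0.1063  +0.0997  -0.0266  +0.0000  -0.0166  +0.1229]
  T[4,:] = [-0.0536  +0.0893  -0.0625  +0.1071  +0.0000  -0.0595]
  T[5,:] = [-0.0806  -0.0484  -0.0161  +0.1371  -0.0887  +0.0000]
moduli |λ_i(T)| = 0.2413, 0.1850, 0.1291, 0.1182, 0.1182, 0.0113.
spectral radius ρ = 0.2413; 0.2413 < 1 ⇒ converges.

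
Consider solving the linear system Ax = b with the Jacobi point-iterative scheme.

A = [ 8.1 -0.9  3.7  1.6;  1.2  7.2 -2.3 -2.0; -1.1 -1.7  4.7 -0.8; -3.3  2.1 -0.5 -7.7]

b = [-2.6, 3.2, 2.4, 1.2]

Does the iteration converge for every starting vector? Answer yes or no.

Diagonal D = diag(8.1, 7.2, 4.7, -7.7); L, U strict lower/upper.
Jacobi: T = -D⁻¹(L+U), T[2,1] = -(-1.7)/(4.7) = +0.3617; T[2,2] = 0.
  T[0,:] = [+0.0000, +0.1111, -0.4568, -0.1975]
  T[1,:] = [-0.1667, +0.0000, +0.3194, +0.2778]
  T[2,:] = [+0.2340, +0.3617, +0.0000, +0.1702]
  T[3,:] = [-0.4286, +0.2727, -0.0649, +0.0000]
moduli |λ_i(T)| = 0.5632, 0.3168, 0.3168, 0.2381.
spectral radius ρ = 0.5632; 0.5632 < 1 ⇒ converges.

yes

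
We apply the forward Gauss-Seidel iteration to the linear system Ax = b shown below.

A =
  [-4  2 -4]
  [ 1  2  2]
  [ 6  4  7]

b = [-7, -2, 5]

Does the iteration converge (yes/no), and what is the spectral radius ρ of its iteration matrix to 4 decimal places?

no, ρ = 1.2388

A = D + L + U where D = diag(-4, 2, 7).
GS T = -(D+L)⁻¹U: row 0 first, T[0,2] = -(-4)/(-4) = -1.0000; later rows by forward substitution.
  T[0,:] = [+0.0000  +0.5000  -1.0000]
  T[1,:] = [+0.0000  -0.2500  -0.5000]
  T[2,:] = [+0.0000  -0.2857  +1.1429]
|eigenvalues of T|: 1.2388, 0.3460, 0.0000.
ρ = 1.2388; 1.2388 > 1: divergent.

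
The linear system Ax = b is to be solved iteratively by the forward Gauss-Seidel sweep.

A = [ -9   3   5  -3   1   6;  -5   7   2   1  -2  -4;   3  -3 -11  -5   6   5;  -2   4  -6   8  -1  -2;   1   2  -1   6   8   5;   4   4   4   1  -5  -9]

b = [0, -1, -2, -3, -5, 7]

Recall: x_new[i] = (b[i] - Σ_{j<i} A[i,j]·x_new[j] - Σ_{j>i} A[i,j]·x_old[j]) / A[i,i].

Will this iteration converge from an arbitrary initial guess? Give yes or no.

Diagonal D = diag(-9, 7, -11, 8, 8, -9); L, U strict lower/upper.
Gauss-Seidel: T = -(D+L)⁻¹U, row 0 first, T[0,1] = -(3)/(-9) = +0.3333; later rows by forward substitution.
  T[0,:] = [+0.0000  +0.3333  +0.5556  -0.3333  +0.1111  +0.6667]
  T[1,:] = [+0.0000  +0.2381  +0.1111  -0.3810  +0.3651  +1.0476]
  T[2,:] = [+0.0000  +0.0260  +0.1212  -0.4416  +0.4762  +0.3506]
  T[3,:] = [+0.0000  -0.0162  +0.1742  -0.2240  +0.3274  +0.1558]
  T[4,:] = [+0.0000  -0.0858  -0.2128  +0.2497  -0.2912  -1.0433]
  T[5,:] = [+0.0000  +0.3114  +0.4877  -0.6773  +0.6214  +1.5147]
moduli |λ_i(T)| = 1.3741, 0.3198, 0.3198, 0.2082, 0.0514, 0.0000.
ρ(T) = max|λ| = 1.3741; 1.3741 > 1 ⇒ diverges.

no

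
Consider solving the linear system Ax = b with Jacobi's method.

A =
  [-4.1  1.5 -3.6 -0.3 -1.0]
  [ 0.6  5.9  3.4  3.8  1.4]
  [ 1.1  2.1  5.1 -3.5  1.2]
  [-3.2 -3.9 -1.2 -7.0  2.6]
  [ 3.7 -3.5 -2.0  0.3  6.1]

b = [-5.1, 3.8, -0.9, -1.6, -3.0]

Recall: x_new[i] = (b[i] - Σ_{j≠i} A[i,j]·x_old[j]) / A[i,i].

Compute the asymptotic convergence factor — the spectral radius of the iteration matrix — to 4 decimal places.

Diagonal D = diag(-4.1, 5.9, 5.1, -7, 6.1); L, U strict lower/upper.
Jacobi T = -D⁻¹(L+U): T[1,3] = -(3.8)/(5.9) = -0.6441; T[1,1] = 0.
  T[0,:] = [+0.0000  +0.3659  -0.8780  -0.0732  -0.2439]
  T[1,:] = [-0.1017  +0.0000  -0.5763  -0.6441  -0.2373]
  T[2,:] = [-0.2157  -0.4118  +0.0000  +0.6863  -0.2353]
  T[3,:] = [-0.4571  -0.5571  -0.1714  +0.0000  +0.3714]
  T[4,:] = [-0.6066  +0.5738  +0.3279  -0.0492  +0.0000]
moduli |λ_i(T)| = 1.1721, 0.8157, 0.8157, 0.5875, 0.5875.
spectral radius ρ = 1.1721; 1.1721 > 1, so it fails to converge.

1.1721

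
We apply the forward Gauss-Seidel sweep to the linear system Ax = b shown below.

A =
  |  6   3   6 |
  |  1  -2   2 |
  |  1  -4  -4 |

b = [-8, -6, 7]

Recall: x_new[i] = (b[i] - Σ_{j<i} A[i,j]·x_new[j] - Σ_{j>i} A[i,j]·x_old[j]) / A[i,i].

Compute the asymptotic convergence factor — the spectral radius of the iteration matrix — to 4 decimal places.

Split A = D + L + U, D = diag(6, -2, -4).
Gauss-Seidel: T = -(D+L)⁻¹U, row 0 first, T[0,2] = -(6)/(6) = -1.0000; later rows by forward substitution.
  T[0,:] = [+0.0000, -0.5000, -1.0000]
  T[1,:] = [+0.0000, -0.2500, +0.5000]
  T[2,:] = [+0.0000, +0.1250, -0.7500]
moduli |λ_i(T)| = 0.8536, 0.1464, 0.0000.
ρ(T) = max|λ| = 0.8536; 0.8536 < 1, so it converges for any x₀.

0.8536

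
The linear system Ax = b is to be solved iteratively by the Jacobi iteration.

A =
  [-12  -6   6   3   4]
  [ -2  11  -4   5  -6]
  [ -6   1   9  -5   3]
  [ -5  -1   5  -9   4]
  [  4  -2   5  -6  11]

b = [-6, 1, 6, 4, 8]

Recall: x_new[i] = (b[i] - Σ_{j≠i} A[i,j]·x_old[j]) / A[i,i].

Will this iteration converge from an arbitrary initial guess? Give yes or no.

Split A = D + L + U, D = diag(-12, 11, 9, -9, 11).
Jacobi T = -D⁻¹(L+U): T[2,4] = -(3)/(9) = -0.3333; T[2,2] = 0.
  T[0,:] = [+0.0000 -0.5000 +0.5000 +0.2500 +0.3333]
  T[1,:] = [+0.1818 +0.0000 +0.3636 -0.4545 +0.5455]
  T[2,:] = [+0.6667 -0.1111 +0.0000 +0.5556 -0.3333]
  T[3,:] = [-0.5556 -0.1111 +0.5556 +0.0000 +0.4444]
  T[4,:] = [-0.3636 +0.1818 -0.4545 +0.5455 +0.0000]
moduli |λ_i(T)| = 1.2620, 0.5285, 0.5285, 0.4849, 0.4849.
ρ(T) = max|λ| = 1.2620; 1.2620 > 1 ⇒ diverges.

no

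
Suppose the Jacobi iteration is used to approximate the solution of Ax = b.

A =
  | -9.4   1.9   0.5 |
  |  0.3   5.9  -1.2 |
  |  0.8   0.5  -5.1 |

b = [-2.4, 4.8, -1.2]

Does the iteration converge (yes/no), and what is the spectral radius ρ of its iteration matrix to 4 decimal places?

Split A = D + L + U, D = diag(-9.4, 5.9, -5.1).
Jacobi: T = -D⁻¹(L+U), T[1,2] = -(-1.2)/(5.9) = +0.2034; T[1,1] = 0.
  T[0,:] = [+0.0000, +0.2021, +0.0532]
  T[1,:] = [-0.0508, +0.0000, +0.2034]
  T[2,:] = [+0.1569, +0.0980, +0.0000]
|eigenvalues of T|: 0.2160, 0.1692, 0.1692.
ρ = 0.2160; 0.2160 < 1 ⇒ converges.

yes, ρ = 0.2160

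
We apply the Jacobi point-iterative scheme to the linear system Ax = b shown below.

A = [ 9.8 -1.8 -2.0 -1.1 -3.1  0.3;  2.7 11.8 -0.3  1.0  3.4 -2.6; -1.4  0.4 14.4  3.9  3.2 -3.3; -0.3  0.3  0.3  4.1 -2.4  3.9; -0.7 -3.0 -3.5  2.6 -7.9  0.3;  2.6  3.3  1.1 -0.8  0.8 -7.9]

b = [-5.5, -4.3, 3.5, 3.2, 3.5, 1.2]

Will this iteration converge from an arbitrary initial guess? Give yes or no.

Write A = D+L+U with D = diag(9.8, 11.8, 14.4, 4.1, -7.9, -7.9).
Jacobi: T = -D⁻¹(L+U), T[4,3] = -(2.6)/(-7.9) = +0.3291; T[4,4] = 0.
  T[0,:] = [+0.0000  +0.1837  +0.2041  +0.1122  +0.3163  -0.0306]
  T[1,:] = [-0.2288  +0.0000  +0.0254  -0.0847  -0.2881  +0.2203]
  T[2,:] = [+0.0972  -0.0278  +0.0000  -0.2708  -0.2222  +0.2292]
  T[3,:] = [+0.0732  -0.0732  -0.0732  +0.0000  +0.5854  -0.9512]
  T[4,:] = [-0.0886  -0.3797  -0.4430  +0.3291  +0.0000  +0.0380]
  T[5,:] = [+0.3291  +0.4177  +0.1392  -0.1013  +0.1013  +0.0000]
eigenvalue magnitudes: 0.8687, 0.6019, 0.2839, 0.2839, 0.1938, 0.1938.
spectral radius ρ = 0.8687; 0.8687 < 1 ⇒ converges.

yes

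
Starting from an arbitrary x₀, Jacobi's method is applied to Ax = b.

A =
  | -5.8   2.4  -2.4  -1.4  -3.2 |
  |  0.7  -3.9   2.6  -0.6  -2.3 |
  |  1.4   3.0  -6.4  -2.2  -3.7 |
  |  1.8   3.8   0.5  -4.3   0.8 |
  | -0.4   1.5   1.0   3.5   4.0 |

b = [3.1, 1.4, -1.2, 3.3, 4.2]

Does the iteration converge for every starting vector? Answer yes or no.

A = D + L + U where D = diag(-5.8, -3.9, -6.4, -4.3, 4).
Jacobi T = -D⁻¹(L+U): T[4,2] = -(1)/(4) = -0.2500; T[4,4] = 0.
  T[0,:] = [+0.0000, +0.4138, -0.4138, -0.2414, -0.5517]
  T[1,:] = [+0.1795, +0.0000, +0.6667, -0.1538, -0.5897]
  T[2,:] = [+0.2188, +0.4688, +0.0000, -0.3438, -0.5781]
  T[3,:] = [+0.4186, +0.8837, +0.1163, +0.0000, +0.1860]
  T[4,:] = [+0.1000, -0.3750, -0.2500, -0.8750, +0.0000]
|λ(T)| sorted: 1.1395, 0.8922, 0.8922, 0.5588, 0.0196.
ρ = 1.1395; 1.1395 > 1: divergent.

no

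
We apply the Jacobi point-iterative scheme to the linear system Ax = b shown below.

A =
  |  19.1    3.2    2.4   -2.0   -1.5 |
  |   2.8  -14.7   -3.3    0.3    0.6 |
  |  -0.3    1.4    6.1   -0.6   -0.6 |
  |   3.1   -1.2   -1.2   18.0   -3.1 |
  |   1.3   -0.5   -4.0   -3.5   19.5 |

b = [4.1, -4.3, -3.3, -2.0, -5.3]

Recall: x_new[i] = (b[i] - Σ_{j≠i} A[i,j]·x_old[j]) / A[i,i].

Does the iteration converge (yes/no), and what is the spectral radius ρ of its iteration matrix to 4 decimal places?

Split A = D + L + U, D = diag(19.1, -14.7, 6.1, 18, 19.5).
Jacobi: T = -D⁻¹(L+U), T[0,4] = -(-1.5)/(19.1) = +0.0785; T[0,0] = 0.
  T[0,:] = [+0.0000  -0.1675  -0.1257  +0.1047  +0.0785]
  T[1,:] = [+0.1905  +0.0000  -0.2245  +0.0204  +0.0408]
  T[2,:] = [+0.0492  -0.2295  +0.0000  +0.0984  +0.0984]
  T[3,:] = [-0.1722  +0.0667  +0.0667  +0.0000  +0.1722]
  T[4,:] = [-0.0667  +0.0256  +0.2051  +0.1795  +0.0000]
|roots of det(T-λI)|: 0.2703, 0.2108, 0.2108, 0.1956, 0.1565.
spectral radius ρ = 0.2703; 0.2703 < 1 ⇒ converges.

yes, ρ = 0.2703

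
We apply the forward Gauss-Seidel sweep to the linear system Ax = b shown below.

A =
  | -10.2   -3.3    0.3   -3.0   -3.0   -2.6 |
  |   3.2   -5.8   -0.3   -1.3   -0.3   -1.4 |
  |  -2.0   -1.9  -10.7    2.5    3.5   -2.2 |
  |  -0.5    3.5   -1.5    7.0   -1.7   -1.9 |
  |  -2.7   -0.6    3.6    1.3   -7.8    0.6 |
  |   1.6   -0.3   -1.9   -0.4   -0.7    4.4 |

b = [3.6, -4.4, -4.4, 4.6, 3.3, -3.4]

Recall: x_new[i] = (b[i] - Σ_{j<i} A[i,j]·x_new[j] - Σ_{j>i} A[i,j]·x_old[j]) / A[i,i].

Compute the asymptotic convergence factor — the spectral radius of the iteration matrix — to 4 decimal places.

A = D + L + U where D = diag(-10.2, -5.8, -10.7, 7, -7.8, 4.4).
Gauss-Seidel: T = -(D+L)⁻¹U, row 0 first, T[0,5] = -(-2.6)/(-10.2) = -0.2549; later rows by forward substitution.
  T[0,:] = [+0.0000, -0.3235, +0.0294, -0.2941, -0.2941, -0.2549]
  T[1,:] = [+0.0000, -0.1785, -0.0355, -0.3864, -0.2140, -0.3820]
  T[2,:] = [+0.0000, +0.0922, +0.0008, +0.3572, +0.4201, -0.0901]
  T[3,:] = [+0.0000, +0.0859, +0.0200, +0.2487, +0.4189, +0.4249]
  T[4,:] = [+0.0000, +0.1826, -0.0037, +0.3379, +0.3820, +0.2238]
  T[5,:] = [+0.0000, +0.1821, -0.0115, +0.3112, +0.3726, +0.1020]
|λ(T)| sorted: 0.7923, 0.2078, 0.0942, 0.0849, 0.0202, 0.0000.
ρ(T) = max|λ| = 0.7923; 0.7923 < 1, so it converges for any x₀.

0.7923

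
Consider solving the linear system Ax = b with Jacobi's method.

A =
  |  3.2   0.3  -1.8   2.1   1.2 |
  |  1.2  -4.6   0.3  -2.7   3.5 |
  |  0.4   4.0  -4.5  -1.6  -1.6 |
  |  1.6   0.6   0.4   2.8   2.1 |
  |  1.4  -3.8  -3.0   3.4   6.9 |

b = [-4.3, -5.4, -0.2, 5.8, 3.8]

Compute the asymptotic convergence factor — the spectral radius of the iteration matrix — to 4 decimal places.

1.3533

Split A = D + L + U, D = diag(3.2, -4.6, -4.5, 2.8, 6.9).
Jacobi: T = -D⁻¹(L+U), T[4,0] = -(1.4)/(6.9) = -0.2029; T[4,4] = 0.
  T[0,:] = [+0.0000, -0.0938, +0.5625, -0.6562, -0.3750]
  T[1,:] = [+0.2609, +0.0000, +0.0652, -0.5870, +0.7609]
  T[2,:] = [+0.0889, +0.8889, +0.0000, -0.3556, -0.3556]
  T[3,:] = [-0.5714, -0.2143, -0.1429, +0.0000, -0.7500]
  T[4,:] = [-0.2029, +0.5507, +0.4348, -0.4928, +0.0000]
moduli |λ_i(T)| = 1.3533, 0.8083, 0.6746, 0.6746, 0.4230.
ρ = 1.3533; 1.3533 > 1 ⇒ diverges.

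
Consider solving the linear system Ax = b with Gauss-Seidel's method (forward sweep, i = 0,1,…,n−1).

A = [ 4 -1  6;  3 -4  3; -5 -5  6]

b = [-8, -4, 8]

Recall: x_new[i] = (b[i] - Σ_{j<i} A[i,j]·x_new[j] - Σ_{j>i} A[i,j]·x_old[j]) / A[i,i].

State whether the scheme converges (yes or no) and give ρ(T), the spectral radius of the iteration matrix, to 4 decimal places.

Let D = diag(4, -4, 6); L, U the strict triangles.
T_GS = -(D+L)⁻¹U: row 0 first, T[0,2] = -(6)/(4) = -1.5000; later rows by forward substitution.
  T[0,:] = [+0.0000 +0.2500 -1.5000]
  T[1,:] = [+0.0000 +0.1875 -0.3750]
  T[2,:] = [+0.0000 +0.3646 -1.5625]
moduli |λ_i(T)| = 1.4805, 0.1055, 0.0000.
ρ = 1.4805; 1.4805 > 1 ⇒ diverges.

no, ρ = 1.4805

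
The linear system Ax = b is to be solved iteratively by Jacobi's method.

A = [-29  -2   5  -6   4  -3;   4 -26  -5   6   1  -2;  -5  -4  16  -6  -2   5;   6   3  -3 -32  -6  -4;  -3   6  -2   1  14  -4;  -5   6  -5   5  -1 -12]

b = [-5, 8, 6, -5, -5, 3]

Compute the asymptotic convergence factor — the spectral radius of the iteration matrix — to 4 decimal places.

Diagonal D = diag(-29, -26, 16, -32, 14, -12); L, U strict lower/upper.
Jacobi: T = -D⁻¹(L+U), T[2,3] = -(-6)/(16) = +0.3750; T[2,2] = 0.
  T[0,:] = [+0.0000  -0.0690  +0.1724  -0.2069  +0.1379  -0.1034]
  T[1,:] = [+0.1538  +0.0000  -0.1923  +0.2308  +0.0385  -0.0769]
  T[2,:] = [+0.3125  +0.2500  +0.0000  +0.3750  +0.1250  -0.3125]
  T[3,:] = [+0.1875  +0.0938  -0.0938  +0.0000  -0.1875  -0.1250]
  T[4,:] = [+0.2143  -0.4286  +0.1429  -0.0714  +0.0000  +0.2857]
  T[5,:] = [-0.4167  +0.5000  -0.4167  +0.4167  -0.0833  +0.0000]
moduli |λ_i(T)| = 0.5022, 0.3309, 0.3309, 0.3237, 0.3237, 0.0140.
ρ = 0.5022; 0.5022 < 1: convergent.

0.5022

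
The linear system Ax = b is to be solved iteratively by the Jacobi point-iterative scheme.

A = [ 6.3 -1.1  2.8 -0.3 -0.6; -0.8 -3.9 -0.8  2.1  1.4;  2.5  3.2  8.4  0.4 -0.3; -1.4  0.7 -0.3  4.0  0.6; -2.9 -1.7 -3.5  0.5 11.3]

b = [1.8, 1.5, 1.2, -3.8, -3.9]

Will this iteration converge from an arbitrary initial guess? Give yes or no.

yes

Diagonal D = diag(6.3, -3.9, 8.4, 4, 11.3); L, U strict lower/upper.
Jacobi: T = -D⁻¹(L+U), T[0,1] = -(-1.1)/(6.3) = +0.1746; T[0,0] = 0.
  T[0,:] = [+0.0000  +0.1746  -0.4444  +0.0476  +0.0952]
  T[1,:] = [-0.2051  +0.0000  -0.2051  +0.5385  +0.3590]
  T[2,:] = [-0.2976  -0.3810  +0.0000  -0.0476  +0.0357]
  T[3,:] = [+0.3500  -0.1750  +0.0750  +0.0000  -0.1500]
  T[4,:] = [+0.2566  +0.1504  +0.3097  -0.0442  +0.0000]
|roots of det(T-λI)|: 0.6511, 0.5083, 0.3971, 0.3971, 0.1040.
ρ(T) = max|λ| = 0.6511; 0.6511 < 1: convergent.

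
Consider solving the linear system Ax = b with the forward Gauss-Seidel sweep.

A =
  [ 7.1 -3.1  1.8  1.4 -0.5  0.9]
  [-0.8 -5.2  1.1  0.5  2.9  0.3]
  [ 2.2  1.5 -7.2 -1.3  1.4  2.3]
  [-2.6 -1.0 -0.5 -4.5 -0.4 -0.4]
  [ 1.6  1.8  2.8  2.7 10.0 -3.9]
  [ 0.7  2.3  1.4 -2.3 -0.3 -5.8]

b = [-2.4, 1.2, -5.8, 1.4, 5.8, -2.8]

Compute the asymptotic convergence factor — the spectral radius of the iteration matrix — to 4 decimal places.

Diagonal D = diag(7.1, -5.2, -7.2, -4.5, 10, -5.8); L, U strict lower/upper.
Gauss-Seidel: T = -(D+L)⁻¹U, row 0 first, T[0,3] = -(1.4)/(7.1) = -0.1972; later rows by forward substitution.
  T[0,:] = [+0.0000 +0.4366 -0.2535 -0.1972 +0.0704 -0.1268]
  T[1,:] = [+0.0000 -0.0672 +0.2505 +0.1265 +0.5469 +0.0772]
  T[2,:] = [+0.0000 +0.1194 -0.0253 -0.2145 +0.3299 +0.2968]
  T[3,:] = [+0.0000 -0.2506 +0.0936 +0.1096 -0.2878 -0.0658]
  T[4,:] = [+0.0000 -0.0235 -0.0227 +0.0392 -0.1244 +0.3310]
  T[5,:] = [+0.0000 +0.1555 +0.0267 -0.0709 +0.4255 +0.0959]
|roots of det(T-λI)|: 0.5006, 0.2372, 0.2356, 0.2356, 0.0106, 0.0000.
ρ = 0.5006; 0.5006 < 1 ⇒ converges.

0.5006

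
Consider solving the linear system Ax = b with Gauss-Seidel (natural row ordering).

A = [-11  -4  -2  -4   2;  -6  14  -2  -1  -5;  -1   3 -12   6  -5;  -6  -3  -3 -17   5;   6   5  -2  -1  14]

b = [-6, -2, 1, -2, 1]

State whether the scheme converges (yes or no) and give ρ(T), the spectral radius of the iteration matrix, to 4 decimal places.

Diagonal D = diag(-11, 14, -12, -17, 14); L, U strict lower/upper.
T_GS = -(D+L)⁻¹U: row 0 first, T[0,4] = -(2)/(-11) = +0.1818; later rows by forward substitution.
  T[0,:] = [+0.0000  -0.3636  -0.1818  -0.3636  +0.1818]
  T[1,:] = [+0.0000  -0.1558  +0.0649  -0.0844  +0.4351]
  T[2,:] = [+0.0000  -0.0087  +0.0314  +0.5092  -0.3231]
  T[3,:] = [+0.0000  +0.1574  +0.0472  +0.0534  +0.2102]
  T[4,:] = [+0.0000  +0.2215  +0.0626  +0.2625  -0.2644]
moduli |λ_i(T)| = 0.5281, 0.3412, 0.1348, 0.1348, 0.0000.
ρ(T) = max|λ| = 0.5281; 0.5281 < 1, so it converges for any x₀.

yes, ρ = 0.5281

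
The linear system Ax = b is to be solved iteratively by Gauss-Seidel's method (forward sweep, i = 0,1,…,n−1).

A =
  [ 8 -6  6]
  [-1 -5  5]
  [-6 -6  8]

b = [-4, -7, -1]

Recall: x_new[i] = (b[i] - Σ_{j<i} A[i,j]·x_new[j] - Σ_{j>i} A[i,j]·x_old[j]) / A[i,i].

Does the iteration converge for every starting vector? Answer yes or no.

yes

Let D = diag(8, -5, 8); L, U the strict triangles.
Gauss-Seidel: T = -(D+L)⁻¹U, row 0 first, T[0,2] = -(6)/(8) = -0.7500; later rows by forward substitution.
  T[0,:] = [+0.0000 +0.7500 -0.7500]
  T[1,:] = [+0.0000 -0.1500 +1.1500]
  T[2,:] = [+0.0000 +0.4500 +0.3000]
|λ(T)| sorted: 0.8287, 0.6787, 0.0000.
ρ = 0.8287; 0.8287 < 1 ⇒ converges.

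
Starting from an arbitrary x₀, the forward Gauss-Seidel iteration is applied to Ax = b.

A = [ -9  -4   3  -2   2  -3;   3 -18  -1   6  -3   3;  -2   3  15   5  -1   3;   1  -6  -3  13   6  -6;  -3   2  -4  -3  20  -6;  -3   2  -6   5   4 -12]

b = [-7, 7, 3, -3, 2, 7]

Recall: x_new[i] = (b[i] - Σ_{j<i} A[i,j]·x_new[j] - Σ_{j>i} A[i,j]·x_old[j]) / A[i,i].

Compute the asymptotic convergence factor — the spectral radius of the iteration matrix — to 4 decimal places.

0.7430

Diagonal D = diag(-9, -18, 15, 13, 20, -12); L, U strict lower/upper.
GS T = -(D+L)⁻¹U: row 0 first, T[0,2] = -(3)/(-9) = +0.3333; later rows by forward substitution.
  T[0,:] = [+0.0000, -0.4444, +0.3333, -0.2222, +0.2222, -0.3333]
  T[1,:] = [+0.0000, -0.0741, +0.0000, +0.2963, -0.1296, +0.1111]
  T[2,:] = [+0.0000, -0.0444, +0.0444, -0.4222, +0.1222, -0.2667]
  T[3,:] = [+0.0000, -0.0103, -0.0154, +0.0564, -0.5103, +0.4769]
  T[4,:] = [+0.0000, -0.0697, +0.0566, -0.1389, -0.0058, +0.2571]
  T[5,:] = [+0.0000, +0.0935, -0.0931, +0.2932, -0.3528, +0.5196]
|eigenvalues of T|: 0.7430, 0.2643, 0.2643, 0.2280, 0.0241, 0.0000.
ρ = 0.7430; 0.7430 < 1, so it converges for any x₀.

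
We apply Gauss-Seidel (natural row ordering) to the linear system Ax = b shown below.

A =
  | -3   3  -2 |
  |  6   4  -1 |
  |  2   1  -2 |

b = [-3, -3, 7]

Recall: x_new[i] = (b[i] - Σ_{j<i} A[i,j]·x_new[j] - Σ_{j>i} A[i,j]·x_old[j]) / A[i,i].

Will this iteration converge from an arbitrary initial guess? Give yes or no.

A = D + L + U where D = diag(-3, 4, -2).
Gauss-Seidel: T = -(D+L)⁻¹U, row 0 first, T[0,1] = -(3)/(-3) = +1.0000; later rows by forward substitution.
  T[0,:] = [+0.0000  +1.0000  -0.6667]
  T[1,:] = [+0.0000  -1.5000  +1.2500]
  T[2,:] = [+0.0000  +0.2500  -0.0417]
moduli |λ_i(T)| = 1.6896, 0.1480, 0.0000.
spectral radius ρ = 1.6896; 1.6896 > 1, so it fails to converge.

no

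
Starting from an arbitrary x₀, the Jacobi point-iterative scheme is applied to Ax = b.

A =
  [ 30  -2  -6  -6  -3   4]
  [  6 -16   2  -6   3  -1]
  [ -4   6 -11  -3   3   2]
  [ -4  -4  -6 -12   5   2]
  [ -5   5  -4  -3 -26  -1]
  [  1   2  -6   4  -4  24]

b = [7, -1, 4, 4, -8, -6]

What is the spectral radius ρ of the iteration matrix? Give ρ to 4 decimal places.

Split A = D + L + U, D = diag(30, -16, -11, -12, -26, 24).
Jacobi: T = -D⁻¹(L+U), T[2,3] = -(-3)/(-11) = -0.2727; T[2,2] = 0.
  T[0,:] = [+0.0000 +0.0667 +0.2000 +0.2000 +0.1000 -0.1333]
  T[1,:] = [+0.3750 +0.0000 +0.1250 -0.3750 +0.1875 -0.0625]
  T[2,:] = [-0.3636 +0.5455 +0.0000 -0.2727 +0.2727 +0.1818]
  T[3,:] = [-0.3333 -0.3333 -0.5000 +0.0000 +0.4167 +0.1667]
  T[4,:] = [-0.1923 +0.1923 -0.1538 -0.1154 +0.0000 -0.0385]
  T[5,:] = [-0.0417 -0.0833 +0.2500 -0.1667 +0.1667 +0.0000]
moduli |λ_i(T)| = 0.6897, 0.4527, 0.4527, 0.3620, 0.3620, 0.2367.
ρ(T) = max|λ| = 0.6897; 0.6897 < 1, so it converges for any x₀.

0.6897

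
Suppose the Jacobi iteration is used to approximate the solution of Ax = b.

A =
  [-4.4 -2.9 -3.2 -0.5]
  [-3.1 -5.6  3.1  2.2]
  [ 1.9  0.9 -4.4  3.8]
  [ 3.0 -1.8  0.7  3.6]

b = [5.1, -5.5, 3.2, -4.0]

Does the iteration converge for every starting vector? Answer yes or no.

Diagonal D = diag(-4.4, -5.6, -4.4, 3.6); L, U strict lower/upper.
T_J = -D⁻¹(L+U): T[1,2] = -(3.1)/(-5.6) = +0.5536; T[1,1] = 0.
  T[0,:] = [+0.0000 -0.6591 -0.7273 -0.1136]
  T[1,:] = [-0.5536 +0.0000 +0.5536 +0.3929]
  T[2,:] = [+0.4318 +0.2045 +0.0000 +0.8636]
  T[3,:] = [-0.8333 +0.5000 -0.1944 +0.0000]
|λ(T)| sorted: 1.2106, 0.9011, 0.9011, 0.6134.
ρ = 1.2106; 1.2106 > 1: divergent.

no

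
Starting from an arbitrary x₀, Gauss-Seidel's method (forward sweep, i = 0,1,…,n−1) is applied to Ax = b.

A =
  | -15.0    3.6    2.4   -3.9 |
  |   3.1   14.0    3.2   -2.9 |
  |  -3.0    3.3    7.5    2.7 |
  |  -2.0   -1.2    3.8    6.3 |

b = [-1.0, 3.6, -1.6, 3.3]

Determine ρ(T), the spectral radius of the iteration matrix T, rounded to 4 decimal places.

Let D = diag(-15, 14, 7.5, 6.3); L, U the strict triangles.
GS T = -(D+L)⁻¹U: row 0 first, T[0,2] = -(2.4)/(-15) = +0.1600; later rows by forward substitution.
  T[0,:] = [+0.0000 +0.2400 +0.1600 -0.2600]
  T[1,:] = [+0.0000 -0.0531 -0.2640 +0.2647]
  T[2,:] = [+0.0000 +0.1194 +0.1802 -0.5805]
  T[3,:] = [+0.0000 -0.0059 -0.1082 +0.3180]
moduli |λ_i(T)| = 0.4709, 0.1154, 0.1154, 0.0000.
ρ = 0.4709; 0.4709 < 1 ⇒ converges.

0.4709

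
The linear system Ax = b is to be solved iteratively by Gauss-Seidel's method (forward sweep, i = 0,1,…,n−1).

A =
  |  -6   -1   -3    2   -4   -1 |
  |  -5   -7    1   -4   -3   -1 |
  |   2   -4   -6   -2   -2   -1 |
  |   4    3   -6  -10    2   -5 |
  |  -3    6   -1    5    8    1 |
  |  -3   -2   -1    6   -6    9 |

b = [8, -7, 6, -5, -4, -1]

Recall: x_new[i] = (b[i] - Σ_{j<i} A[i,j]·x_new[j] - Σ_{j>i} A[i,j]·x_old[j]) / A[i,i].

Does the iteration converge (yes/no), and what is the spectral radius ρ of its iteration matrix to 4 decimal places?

no, ρ = 1.2374

Write A = D+L+U with D = diag(-6, -7, -6, -10, 8, 9).
Gauss-Seidel: T = -(D+L)⁻¹U, row 0 first, T[0,4] = -(-4)/(-6) = -0.6667; later rows by forward substitution.
  T[0,:] = [+0.0000  -0.1667  -0.5000  +0.3333  -0.6667  -0.1667]
  T[1,:] = [+0.0000  +0.1190  +0.5000  -0.8095  +0.0476  -0.0238]
  T[2,:] = [+0.0000  -0.1349  -0.5000  +0.3175  -0.5873  -0.2063]
  T[3,:] = [+0.0000  +0.0500  +0.2500  -0.3000  +0.3000  -0.4500]
  T[4,:] = [+0.0000  -0.1999  -0.7812  +0.9593  -0.5466  +0.0858]
  T[5,:] = [+0.0000  -0.2107  -0.7986  +0.8060  -0.8413  +0.2734]
|eigenvalues of T|: 1.2374, 0.3043, 0.0785, 0.0785, 0.0285, 0.0000.
spectral radius ρ = 1.2374; 1.2374 > 1: divergent.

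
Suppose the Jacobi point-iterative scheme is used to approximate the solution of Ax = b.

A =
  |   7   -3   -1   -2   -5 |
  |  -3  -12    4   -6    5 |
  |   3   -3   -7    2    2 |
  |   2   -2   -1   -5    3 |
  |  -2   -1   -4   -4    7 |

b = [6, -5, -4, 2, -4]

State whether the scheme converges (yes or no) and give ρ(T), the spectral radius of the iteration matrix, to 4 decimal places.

no, ρ = 1.1222

Split A = D + L + U, D = diag(7, -12, -7, -5, 7).
Jacobi T = -D⁻¹(L+U): T[0,2] = -(-1)/(7) = +0.1429; T[0,0] = 0.
  T[0,:] = [+0.0000, +0.4286, +0.1429, +0.2857, +0.7143]
  T[1,:] = [-0.2500, +0.0000, +0.3333, -0.5000, +0.4167]
  T[2,:] = [+0.4286, -0.4286, +0.0000, +0.2857, +0.2857]
  T[3,:] = [+0.4000, -0.4000, -0.2000, +0.0000, +0.6000]
  T[4,:] = [+0.2857, +0.1429, +0.5714, +0.5714, +0.0000]
moduli |λ_i(T)| = 1.1222, 0.9521, 0.5039, 0.5039, 0.1279.
ρ = 1.1222; 1.1222 > 1, so it fails to converge.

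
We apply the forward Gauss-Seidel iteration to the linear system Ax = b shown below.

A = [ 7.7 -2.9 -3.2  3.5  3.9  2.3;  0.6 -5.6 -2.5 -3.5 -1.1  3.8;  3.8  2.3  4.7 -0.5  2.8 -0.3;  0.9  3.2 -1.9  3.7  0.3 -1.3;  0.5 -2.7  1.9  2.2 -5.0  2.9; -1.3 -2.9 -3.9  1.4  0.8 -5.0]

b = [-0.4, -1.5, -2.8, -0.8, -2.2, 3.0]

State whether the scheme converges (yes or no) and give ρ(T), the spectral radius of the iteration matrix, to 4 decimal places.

no, ρ = 1.5279

Write A = D+L+U with D = diag(7.7, -5.6, 4.7, 3.7, -5, -5).
Gauss-Seidel: T = -(D+L)⁻¹U, row 0 first, T[0,3] = -(3.5)/(7.7) = -0.4545; later rows by forward substitution.
  T[0,:] = [+0.0000, +0.3766, +0.4156, -0.4545, -0.5065, -0.2987]
  T[1,:] = [+0.0000, +0.0404, -0.4019, -0.6737, -0.2507, +0.6466]
  T[2,:] = [+0.0000, -0.3243, -0.1393, +0.8036, -0.0636, -0.0111]
  T[3,:] = [+0.0000, -0.2930, +0.1750, +1.1059, +0.2263, -0.1409]
  T[4,:] = [+0.0000, -0.2363, +0.2826, +1.1103, +0.1601, +0.1348]
  T[5,:] = [+0.0000, +0.0117, +0.3279, +0.3694, +0.4157, -0.3066]
|roots of det(T-λI)|: 1.5279, 0.6924, 0.2231, 0.1934, 0.0048, 0.0000.
ρ = 1.5279; 1.5279 > 1: divergent.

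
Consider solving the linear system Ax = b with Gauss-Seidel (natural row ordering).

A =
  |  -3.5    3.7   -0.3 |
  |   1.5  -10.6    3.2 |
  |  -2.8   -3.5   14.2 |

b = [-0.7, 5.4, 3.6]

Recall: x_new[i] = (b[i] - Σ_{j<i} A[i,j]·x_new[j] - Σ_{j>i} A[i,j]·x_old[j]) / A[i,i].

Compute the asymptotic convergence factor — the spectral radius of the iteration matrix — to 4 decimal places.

0.3729

Split A = D + L + U, D = diag(-3.5, -10.6, 14.2).
T_GS = -(D+L)⁻¹U: row 0 first, T[0,2] = -(-0.3)/(-3.5) = -0.0857; later rows by forward substitution.
  T[0,:] = [+0.0000 +1.0571 -0.0857]
  T[1,:] = [+0.0000 +0.1496 +0.2898]
  T[2,:] = [+0.0000 +0.2453 +0.0545]
eigenvalue magnitudes: 0.3729, 0.1688, 0.0000.
spectral radius ρ = 0.3729; 0.3729 < 1: convergent.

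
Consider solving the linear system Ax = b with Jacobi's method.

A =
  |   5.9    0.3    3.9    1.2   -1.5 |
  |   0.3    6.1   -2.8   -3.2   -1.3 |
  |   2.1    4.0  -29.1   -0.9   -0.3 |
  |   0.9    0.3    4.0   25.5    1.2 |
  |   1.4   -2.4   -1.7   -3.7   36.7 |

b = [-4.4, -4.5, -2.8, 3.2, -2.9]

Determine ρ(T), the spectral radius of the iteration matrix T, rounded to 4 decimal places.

Let D = diag(5.9, 6.1, -29.1, 25.5, 36.7); L, U the strict triangles.
Jacobi T = -D⁻¹(L+U): T[0,1] = -(0.3)/(5.9) = -0.0508; T[0,0] = 0.
  T[0,:] = [+0.0000 -0.0508 -0.6610 -0.2034 +0.2542]
  T[1,:] = [-0.0492 +0.0000 +0.4590 +0.5246 +0.2131]
  T[2,:] = [+0.0722 +0.1375 +0.0000 -0.0309 -0.0103]
  T[3,:] = [-0.0353 -0.0118 -0.1569 +0.0000 -0.0471]
  T[4,:] = [-0.0381 +0.0654 +0.0463 +0.1008 +0.0000]
|eigenvalues of T|: 0.2927, 0.1934, 0.1934, 0.1503, 0.1503.
spectral radius ρ = 0.2927; 0.2927 < 1, so it converges for any x₀.

0.2927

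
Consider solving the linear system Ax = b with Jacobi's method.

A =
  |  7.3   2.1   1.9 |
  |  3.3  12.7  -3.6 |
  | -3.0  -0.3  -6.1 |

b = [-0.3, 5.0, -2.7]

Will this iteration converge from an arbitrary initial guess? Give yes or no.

yes

Let D = diag(7.3, 12.7, -6.1); L, U the strict triangles.
Jacobi T = -D⁻¹(L+U): T[0,2] = -(1.9)/(7.3) = -0.2603; T[0,0] = 0.
  T[0,:] = [+0.0000  -0.2877  -0.2603]
  T[1,:] = [-0.2598  +0.0000  +0.2835]
  T[2,:] = [-0.4918  -0.0492  +0.0000]
moduli |λ_i(T)| = 0.5107, 0.2684, 0.2684.
ρ = 0.5107; 0.5107 < 1, so it converges for any x₀.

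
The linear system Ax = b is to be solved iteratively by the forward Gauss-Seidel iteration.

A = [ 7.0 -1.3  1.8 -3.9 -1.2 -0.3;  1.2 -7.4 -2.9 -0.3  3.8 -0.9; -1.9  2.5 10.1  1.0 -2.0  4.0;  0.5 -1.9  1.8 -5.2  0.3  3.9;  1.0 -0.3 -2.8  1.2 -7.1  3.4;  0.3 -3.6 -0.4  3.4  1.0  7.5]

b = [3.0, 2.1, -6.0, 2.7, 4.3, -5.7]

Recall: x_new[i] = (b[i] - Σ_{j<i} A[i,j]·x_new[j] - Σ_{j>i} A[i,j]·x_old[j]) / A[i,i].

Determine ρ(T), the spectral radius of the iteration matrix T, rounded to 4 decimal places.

0.8386

Diagonal D = diag(7, -7.4, 10.1, -5.2, -7.1, 7.5); L, U strict lower/upper.
Gauss-Seidel: T = -(D+L)⁻¹U, row 0 first, T[0,4] = -(-1.2)/(7) = +0.1714; later rows by forward substitution.
  T[0,:] = [+0.0000, +0.1857, -0.2571, +0.5571, +0.1714, +0.0429]
  T[1,:] = [+0.0000, +0.0301, -0.4336, +0.0498, +0.5413, -0.1147]
  T[2,:] = [+0.0000, +0.0275, +0.0590, -0.0065, +0.0963, -0.3596]
  T[3,:] = [+0.0000, +0.0164, +0.1541, +0.0331, -0.0903, +0.6715]
  T[4,:] = [+0.0000, +0.0168, -0.0151, +0.0845, -0.0520, +0.7451]
  T[5,:] = [+0.0000, -0.0012, -0.2625, -0.0250, +0.3060, -0.4797]
eigenvalue magnitudes: 0.8386, 0.2908, 0.1887, 0.0467, 0.0037, 0.0000.
spectral radius ρ = 0.8386; 0.8386 < 1, so it converges for any x₀.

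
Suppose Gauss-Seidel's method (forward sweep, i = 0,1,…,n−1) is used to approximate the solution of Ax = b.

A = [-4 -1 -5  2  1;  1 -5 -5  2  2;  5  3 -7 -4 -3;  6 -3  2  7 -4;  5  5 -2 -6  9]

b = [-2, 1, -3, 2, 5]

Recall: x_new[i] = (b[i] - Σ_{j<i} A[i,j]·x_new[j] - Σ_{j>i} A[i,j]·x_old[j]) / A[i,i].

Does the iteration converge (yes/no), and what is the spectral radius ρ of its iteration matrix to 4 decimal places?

no, ρ = 1.6103

Let D = diag(-4, -5, -7, 7, 9); L, U the strict triangles.
T_GS = -(D+L)⁻¹U: row 0 first, T[0,2] = -(-5)/(-4) = -1.2500; later rows by forward substitution.
  T[0,:] = [+0.0000  -0.2500  -1.2500  +0.5000  +0.2500]
  T[1,:] = [+0.0000  -0.0500  -1.2500  +0.5000  +0.4500]
  T[2,:] = [+0.0000  -0.2000  -1.4286  +0.0000  -0.0571]
  T[3,:] = [+0.0000  +0.2500  +0.9439  -0.2143  +0.5663]
  T[4,:] = [+0.0000  +0.2889  +1.7007  -0.6984  -0.0240]
moduli |λ_i(T)| = 1.6103, 0.5170, 0.5170, 0.1054, 0.0000.
ρ = 1.6103; 1.6103 > 1, so it fails to converge.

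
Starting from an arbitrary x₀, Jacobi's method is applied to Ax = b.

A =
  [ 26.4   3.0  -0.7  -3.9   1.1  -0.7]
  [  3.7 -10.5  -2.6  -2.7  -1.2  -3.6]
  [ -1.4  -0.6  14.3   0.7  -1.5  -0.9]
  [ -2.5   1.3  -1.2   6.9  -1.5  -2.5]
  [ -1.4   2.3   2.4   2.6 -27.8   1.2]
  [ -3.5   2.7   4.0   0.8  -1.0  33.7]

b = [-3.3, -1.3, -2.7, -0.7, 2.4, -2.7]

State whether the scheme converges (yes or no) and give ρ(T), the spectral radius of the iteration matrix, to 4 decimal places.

yes, ρ = 0.3651

Diagonal D = diag(26.4, -10.5, 14.3, 6.9, -27.8, 33.7); L, U strict lower/upper.
Jacobi: T = -D⁻¹(L+U), T[0,5] = -(-0.7)/(26.4) = +0.0265; T[0,0] = 0.
  T[0,:] = [+0.0000, -0.1136, +0.0265, +0.1477, -0.0417, +0.0265]
  T[1,:] = [+0.3524, +0.0000, -0.2476, -0.2571, -0.1143, -0.3429]
  T[2,:] = [+0.0979, +0.0420, +0.0000, -0.0490, +0.1049, +0.0629]
  T[3,:] = [+0.3623, -0.1884, +0.1739, +0.0000, +0.2174, +0.3623]
  T[4,:] = [-0.0504, +0.0827, +0.0863, +0.0935, +0.0000, +0.0432]
  T[5,:] = [+0.1039, -0.0801, -0.1187, -0.0237, +0.0297, +0.0000]
|λ(T)| sorted: 0.3651, 0.2674, 0.1632, 0.1632, 0.0951, 0.0515.
spectral radius ρ = 0.3651; 0.3651 < 1: convergent.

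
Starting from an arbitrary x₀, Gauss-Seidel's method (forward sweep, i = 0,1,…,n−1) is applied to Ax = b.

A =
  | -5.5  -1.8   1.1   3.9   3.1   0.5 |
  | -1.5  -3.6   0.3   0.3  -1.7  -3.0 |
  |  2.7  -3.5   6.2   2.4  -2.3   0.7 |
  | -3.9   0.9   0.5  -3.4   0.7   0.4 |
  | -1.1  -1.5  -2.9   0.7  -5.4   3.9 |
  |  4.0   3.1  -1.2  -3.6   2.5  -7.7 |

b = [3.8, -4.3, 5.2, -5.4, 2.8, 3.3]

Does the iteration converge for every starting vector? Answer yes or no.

no

Split A = D + L + U, D = diag(-5.5, -3.6, 6.2, -3.4, -5.4, -7.7).
Gauss-Seidel: T = -(D+L)⁻¹U, row 0 first, T[0,4] = -(3.1)/(-5.5) = +0.5636; later rows by forward substitution.
  T[0,:] = [+0.0000  -0.3273  +0.2000  +0.7091  +0.5636  +0.0909]
  T[1,:] = [+0.0000  +0.1364  -0.0000  -0.2121  -0.7071  -0.8712]
  T[2,:] = [+0.0000  +0.2195  -0.0871  -0.8156  -0.2736  -0.6443]
  T[3,:] = [+0.0000  +0.4438  -0.2422  -0.9895  -0.6680  -0.3120]
  T[4,:] = [+0.0000  -0.0316  -0.0254  +0.2242  +0.1419  +1.2513]
  T[5,:] = [+0.0000  -0.3670  +0.2225  +0.9455  +0.4092  +0.3490]
|λ(T)| sorted: 1.2460, 0.5515, 0.1531, 0.1531, 0.0506, 0.0000.
ρ = 1.2460; 1.2460 > 1, so it fails to converge.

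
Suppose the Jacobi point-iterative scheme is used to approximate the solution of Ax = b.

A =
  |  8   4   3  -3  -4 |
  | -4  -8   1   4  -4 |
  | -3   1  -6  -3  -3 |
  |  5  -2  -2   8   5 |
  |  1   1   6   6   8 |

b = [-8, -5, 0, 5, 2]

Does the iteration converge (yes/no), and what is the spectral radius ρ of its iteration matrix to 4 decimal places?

A = D + L + U where D = diag(8, -8, -6, 8, 8).
Jacobi T = -D⁻¹(L+U): T[4,0] = -(1)/(8) = -0.1250; T[4,4] = 0.
  T[0,:] = [+0.0000, -0.5000, -0.3750, +0.3750, +0.5000]
  T[1,:] = [-0.5000, +0.0000, +0.1250, +0.5000, -0.5000]
  T[2,:] = [-0.5000, +0.1667, +0.0000, -0.5000, -0.5000]
  T[3,:] = [-0.6250, +0.2500, +0.2500, +0.0000, -0.6250]
  T[4,:] = [-0.1250, -0.1250, -0.7500, -0.7500, +0.0000]
|eigenvalues of T|: 1.2172, 0.5554, 0.5554, 0.2673, 0.1366.
ρ = 1.2172; 1.2172 > 1 ⇒ diverges.

no, ρ = 1.2172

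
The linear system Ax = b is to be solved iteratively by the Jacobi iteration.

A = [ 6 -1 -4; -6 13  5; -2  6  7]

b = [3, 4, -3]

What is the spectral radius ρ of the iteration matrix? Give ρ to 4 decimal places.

0.9461

Let D = diag(6, 13, 7); L, U the strict triangles.
Jacobi T = -D⁻¹(L+U): T[2,1] = -(6)/(7) = -0.8571; T[2,2] = 0.
  T[0,:] = [+0.0000  +0.1667  +0.6667]
  T[1,:] = [+0.4615  +0.0000  -0.3846]
  T[2,:] = [+0.2857  -0.8571  +0.0000]
eigenvalue magnitudes: 0.9461, 0.5460, 0.5460.
spectral radius ρ = 0.9461; 0.9461 < 1: convergent.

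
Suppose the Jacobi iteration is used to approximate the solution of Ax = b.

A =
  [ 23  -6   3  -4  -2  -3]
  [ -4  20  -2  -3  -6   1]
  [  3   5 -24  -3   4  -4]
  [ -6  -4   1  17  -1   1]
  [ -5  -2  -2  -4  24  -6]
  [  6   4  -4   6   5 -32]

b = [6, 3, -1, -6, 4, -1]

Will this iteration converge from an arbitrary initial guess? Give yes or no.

yes

Write A = D+L+U with D = diag(23, 20, -24, 17, 24, -32).
Jacobi: T = -D⁻¹(L+U), T[0,3] = -(-4)/(23) = +0.1739; T[0,0] = 0.
  T[0,:] = [+0.0000  +0.2609  -0.1304  +0.1739  +0.0870  +0.1304]
  T[1,:] = [+0.2000  +0.0000  +0.1000  +0.1500  +0.3000  -0.0500]
  T[2,:] = [+0.1250  +0.2083  +0.0000  -0.1250  +0.1667  -0.1667]
  T[3,:] = [+0.3529  +0.2353  -0.0588  +0.0000  +0.0588  -0.0588]
  T[4,:] = [+0.2083  +0.0833  +0.0833  +0.1667  +0.0000  +0.2500]
  T[5,:] = [+0.1875  +0.1250  -0.1250  +0.1875  +0.1562  +0.0000]
|λ(T)| sorted: 0.6294, 0.2908, 0.2908, 0.2819, 0.1397, 0.0252.
ρ = 0.6294; 0.6294 < 1 ⇒ converges.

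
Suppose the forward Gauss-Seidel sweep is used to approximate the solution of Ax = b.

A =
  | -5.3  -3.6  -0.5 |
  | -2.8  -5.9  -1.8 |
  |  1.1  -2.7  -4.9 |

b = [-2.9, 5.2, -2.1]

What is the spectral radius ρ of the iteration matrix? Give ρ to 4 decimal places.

A = D + L + U where D = diag(-5.3, -5.9, -4.9).
Gauss-Seidel: T = -(D+L)⁻¹U, row 0 first, T[0,2] = -(-0.5)/(-5.3) = -0.0943; later rows by forward substitution.
  T[0,:] = [+0.0000  -0.6792  -0.0943]
  T[1,:] = [+0.0000  +0.3224  -0.2603]
  T[2,:] = [+0.0000  -0.3301  +0.1223]
eigenvalue magnitudes: 0.5320, 0.0874, 0.0000.
spectral radius ρ = 0.5320; 0.5320 < 1: convergent.

0.5320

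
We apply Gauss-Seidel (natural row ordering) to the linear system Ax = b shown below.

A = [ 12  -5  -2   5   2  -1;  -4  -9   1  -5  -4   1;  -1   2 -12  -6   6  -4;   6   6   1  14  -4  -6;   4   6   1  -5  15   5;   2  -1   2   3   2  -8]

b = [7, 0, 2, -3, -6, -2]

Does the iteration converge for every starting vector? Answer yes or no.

yes

Diagonal D = diag(12, -9, -12, 14, 15, -8); L, U strict lower/upper.
T_GS = -(D+L)⁻¹U: row 0 first, T[0,1] = -(-5)/(12) = +0.4167; later rows by forward substitution.
  T[0,:] = [+0.0000 +0.4167 +0.1667 -0.4167 -0.1667 +0.0833]
  T[1,:] = [+0.0000 -0.1852 +0.0370 -0.3704 -0.3704 +0.0741]
  T[2,:] = [+0.0000 -0.0656 -0.0077 -0.5270 +0.4522 -0.3279]
  T[3,:] = [+0.0000 -0.0945 -0.0868 +0.3749 +0.4836 +0.3845]
  T[4,:] = [+0.0000 -0.0642 -0.0877 +0.4194 +0.3236 -0.2351]
  T[5,:] = [+0.0000 +0.0594 -0.0193 +0.0558 +0.3799 +0.0150]
eigenvalue magnitudes: 0.9126, 0.3343, 0.3343, 0.2784, 0.0194, 0.0000.
ρ(T) = max|λ| = 0.9126; 0.9126 < 1: convergent.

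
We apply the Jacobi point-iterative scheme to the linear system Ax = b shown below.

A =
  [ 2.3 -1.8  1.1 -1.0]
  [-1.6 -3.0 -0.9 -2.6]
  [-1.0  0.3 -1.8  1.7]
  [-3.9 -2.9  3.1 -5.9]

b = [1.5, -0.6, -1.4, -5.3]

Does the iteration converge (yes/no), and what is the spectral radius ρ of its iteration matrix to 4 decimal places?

Diagonal D = diag(2.3, -3, -1.8, -5.9); L, U strict lower/upper.
T_J = -D⁻¹(L+U): T[1,0] = -(-1.6)/(-3) = -0.5333; T[1,1] = 0.
  T[0,:] = [+0.0000  +0.7826  -0.4783  +0.4348]
  T[1,:] = [-0.5333  +0.0000  -0.3000  -0.8667]
  T[2,:] = [-0.5556  +0.1667  +0.0000  +0.9444]
  T[3,:] = [-0.6610  -0.4915  +0.5254  +0.0000]
eigenvalue magnitudes: 1.1829, 0.8637, 0.8637, 0.2313.
spectral radius ρ = 1.1829; 1.1829 > 1 ⇒ diverges.

no, ρ = 1.1829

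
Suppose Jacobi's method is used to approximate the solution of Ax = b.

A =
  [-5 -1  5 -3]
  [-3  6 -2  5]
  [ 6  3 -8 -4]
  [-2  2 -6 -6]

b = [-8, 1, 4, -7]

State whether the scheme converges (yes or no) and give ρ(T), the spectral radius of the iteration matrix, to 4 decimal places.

no, ρ = 1.3823

Split A = D + L + U, D = diag(-5, 6, -8, -6).
Jacobi T = -D⁻¹(L+U): T[0,1] = -(-1)/(-5) = -0.2000; T[0,0] = 0.
  T[0,:] = [+0.0000 -0.2000 +1.0000 -0.6000]
  T[1,:] = [+0.5000 +0.0000 +0.3333 -0.8333]
  T[2,:] = [+0.7500 +0.3750 +0.0000 -0.5000]
  T[3,:] = [-0.3333 +0.3333 -1.0000 +0.0000]
|eigenvalues of T|: 1.3823, 0.5518, 0.5518, 0.4289.
ρ = 1.3823; 1.3823 > 1 ⇒ diverges.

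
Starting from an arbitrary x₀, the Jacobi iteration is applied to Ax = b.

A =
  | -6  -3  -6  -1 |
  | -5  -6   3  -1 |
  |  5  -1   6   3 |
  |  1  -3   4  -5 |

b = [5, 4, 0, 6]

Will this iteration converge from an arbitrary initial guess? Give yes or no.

A = D + L + U where D = diag(-6, -6, 6, -5).
T_J = -D⁻¹(L+U): T[2,0] = -(5)/(6) = -0.8333; T[2,2] = 0.
  T[0,:] = [+0.0000  -0.5000  -1.0000  -0.1667]
  T[1,:] = [-0.8333  +0.0000  +0.5000  -0.1667]
  T[2,:] = [-0.8333  +0.1667  +0.0000  -0.5000]
  T[3,:] = [+0.2000  -0.6000  +0.8000  +0.0000]
moduli |λ_i(T)| = 1.2866, 0.8203, 0.5224, 0.5224.
ρ = 1.2866; 1.2866 > 1, so it fails to converge.

no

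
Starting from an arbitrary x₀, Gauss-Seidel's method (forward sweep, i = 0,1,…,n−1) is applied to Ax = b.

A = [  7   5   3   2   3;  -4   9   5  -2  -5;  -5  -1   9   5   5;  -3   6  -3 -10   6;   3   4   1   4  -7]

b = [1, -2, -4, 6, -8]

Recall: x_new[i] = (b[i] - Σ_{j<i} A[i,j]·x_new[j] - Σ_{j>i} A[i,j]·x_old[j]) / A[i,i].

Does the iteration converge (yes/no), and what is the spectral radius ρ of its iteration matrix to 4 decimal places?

A = D + L + U where D = diag(7, 9, 9, -10, -7).
T_GS = -(D+L)⁻¹U: row 0 first, T[0,1] = -(5)/(7) = -0.7143; later rows by forward substitution.
  T[0,:] = [+0.0000 -0.7143 -0.4286 -0.2857 -0.4286]
  T[1,:] = [+0.0000 -0.3175 -0.7460 +0.0952 +0.3651]
  T[2,:] = [+0.0000 -0.4321 -0.3210 -0.7037 -0.7531]
  T[3,:] = [+0.0000 +0.1534 -0.2228 +0.3540 +1.1735]
  T[4,:] = [+0.0000 -0.4616 -0.7831 +0.0337 +0.5880]
|eigenvalues of T|: 1.3230, 0.8347, 0.3371, 0.1523, 0.0000.
ρ = 1.3230; 1.3230 > 1, so it fails to converge.

no, ρ = 1.3230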